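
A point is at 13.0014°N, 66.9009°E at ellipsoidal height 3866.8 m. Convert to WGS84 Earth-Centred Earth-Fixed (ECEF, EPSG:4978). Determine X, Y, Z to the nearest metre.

X 2440032 m, Y 5720824 m, Z 1426426 m

WGS84: a = 6378137 m, e² = 0.006694380; N(φ) = a/√(1−e²sin²φ) = 6379217.818 m.
X = (N+h)·cosφ·cosλ = 2440031.801 m; Y = (N+h)·cosφ·sinλ = 5720823.507 m; Z = (N(1−e²)+h)·sinφ = 1426426.054 m.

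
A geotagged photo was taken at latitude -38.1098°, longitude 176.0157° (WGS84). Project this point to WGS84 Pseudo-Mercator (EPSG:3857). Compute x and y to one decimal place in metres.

Web Mercator is spherical with R = a = 6378137 m.
x = R·λ = 6378137 × 3.072053500 = 19593978.096 m.
y = R·ln tan(π/4 + φ/2) = 6378137 × -0.720421732 = -4594948.503 m.

x 19593978.1 m, y -4594948.5 m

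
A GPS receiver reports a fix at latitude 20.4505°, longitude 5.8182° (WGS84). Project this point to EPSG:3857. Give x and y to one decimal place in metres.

Web Mercator is spherical with R = a = 6378137 m.
x = R·λ = 6378137 × 0.101546747 = 647679.061 m.
y = R·ln tan(π/4 + φ/2) = 6378137 × 0.364757906 = 2326475.898 m.

x 647679.1 m, y 2326475.9 m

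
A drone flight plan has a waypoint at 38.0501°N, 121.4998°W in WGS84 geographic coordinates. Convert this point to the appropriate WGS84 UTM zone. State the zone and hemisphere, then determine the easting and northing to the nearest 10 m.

Zone 10N: E 631630 m, N 4212440 m

Longitude -121.4998° lies in the 6° band [-126°, -120°), giving zone 10; latitude is north of the equator, so 10N.
Zone 10 central meridian λ₀ = 6×10 − 183 = -123°; Δλ = +1.5002°.
Transverse Mercator on WGS84 with k₀ = 0.9996 gives E = 631627.545 m, N = 4212435.993 m.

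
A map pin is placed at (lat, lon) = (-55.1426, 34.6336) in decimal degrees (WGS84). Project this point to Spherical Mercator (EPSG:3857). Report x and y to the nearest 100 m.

Web Mercator is spherical with R = a = 6378137 m.
x = R·λ = 6378137 × 0.604470352 = 3855394.716 m.
y = R·ln tan(π/4 + φ/2) = 6378137 × -1.158581447 = -7389591.197 m.

x 3855400 m, y -7389600 m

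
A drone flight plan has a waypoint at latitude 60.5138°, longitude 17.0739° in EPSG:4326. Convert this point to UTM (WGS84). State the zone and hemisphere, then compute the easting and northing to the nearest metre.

Zone 33N: E 613866 m, N 6710428 m

Longitude 17.0739° lies in the 6° band [12°, 18°), giving zone 33; latitude is north of the equator, so 33N.
Zone 33 central meridian λ₀ = 6×33 − 183 = 15°; Δλ = +2.0739°.
Transverse Mercator on WGS84 with k₀ = 0.9996 gives E = 613866.135 m, N = 6710428.300 m.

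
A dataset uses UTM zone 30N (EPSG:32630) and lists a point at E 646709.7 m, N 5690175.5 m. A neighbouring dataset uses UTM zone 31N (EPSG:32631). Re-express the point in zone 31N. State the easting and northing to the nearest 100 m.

UTM 30N → geographic: φ = 51.34390026°, λ = -0.89349948°.
UTM 31N (λ₀ = 3°) forward: E = 228865.071 m, N = 5695268.030 m.

E 228900 m, N 5695300 m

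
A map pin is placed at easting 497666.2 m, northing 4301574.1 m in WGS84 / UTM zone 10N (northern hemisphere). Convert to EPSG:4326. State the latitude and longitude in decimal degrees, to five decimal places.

Zone 10N: λ₀ = -123°, k₀ = 0.9996, false easting 500000 m.
Meridian distance M = (N − FN)/k₀ = 4303295.4 m.
Inverse transverse Mercator on WGS84 gives φ = 38.86300028°, λ = -123.02689996°.

lat 38.86300°, lon -123.02690°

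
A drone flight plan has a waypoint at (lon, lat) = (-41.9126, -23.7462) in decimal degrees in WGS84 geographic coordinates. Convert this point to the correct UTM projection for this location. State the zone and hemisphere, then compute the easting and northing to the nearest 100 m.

Zone 24S: E 203100 m, N 7370800 m

Longitude -41.9126° lies in the 6° band [-42°, -36°), giving zone 24; latitude is south of the equator, so 24S.
Zone 24 central meridian λ₀ = 6×24 − 183 = -39°; Δλ = -2.9126°.
Transverse Mercator on WGS84 with k₀ = 0.9996 gives E = 203091.239 m, N = 7370831.506 m.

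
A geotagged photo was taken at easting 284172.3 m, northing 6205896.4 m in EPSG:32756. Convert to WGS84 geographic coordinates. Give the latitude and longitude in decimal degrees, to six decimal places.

Zone 56S: λ₀ = 153°, k₀ = 0.9996, false easting 500000 m, false northing 10000000 m.
Meridian distance M = (N − FN)/k₀ = -3795621.8 m.
Inverse transverse Mercator on WGS84 gives φ = -34.26569979°, λ = 150.65579957°.

lat -34.265700°, lon 150.655800°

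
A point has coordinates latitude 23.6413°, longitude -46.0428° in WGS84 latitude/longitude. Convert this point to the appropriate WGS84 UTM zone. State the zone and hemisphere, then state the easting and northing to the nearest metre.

Zone 23N: E 393640 m, N 2614903 m

Longitude -46.0428° lies in the 6° band [-48°, -42°), giving zone 23; latitude is north of the equator, so 23N.
Zone 23 central meridian λ₀ = 6×23 − 183 = -45°; Δλ = -1.0428°.
Transverse Mercator on WGS84 with k₀ = 0.9996 gives E = 393639.771 m, N = 2614902.546 m.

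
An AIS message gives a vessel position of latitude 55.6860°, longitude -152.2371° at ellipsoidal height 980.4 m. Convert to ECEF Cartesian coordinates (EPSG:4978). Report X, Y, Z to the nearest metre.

X -3189405 m, Y -1678944 m, Z 5245623 m

WGS84: a = 6378137 m, e² = 0.006694380; N(φ) = a/√(1−e²sin²φ) = 6392751.485 m.
X = (N+h)·cosφ·cosλ = -3189405.101 m; Y = (N+h)·cosφ·sinλ = -1678944.166 m; Z = (N(1−e²)+h)·sinφ = 5245623.059 m.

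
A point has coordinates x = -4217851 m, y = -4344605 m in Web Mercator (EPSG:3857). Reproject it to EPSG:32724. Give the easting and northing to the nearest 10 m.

E 599670 m, N 5980100 m

Web Mercator inverse (R = 6378137 m) → φ = -36.31900343°, λ = -37.88960019°.
UTM 24S forward: E = 599674.970 m, N = 5980096.359 m.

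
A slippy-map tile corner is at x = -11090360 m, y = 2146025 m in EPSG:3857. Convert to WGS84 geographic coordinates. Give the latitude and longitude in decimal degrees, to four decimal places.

lat 18.9243°, lon -99.6264°

R = 6378137 m. λ = x/R = -99.62639894°.
φ = 2·arctan(exp(y/R)) − 90° = 2·arctan(1.39999) − 90° = 18.92429583°.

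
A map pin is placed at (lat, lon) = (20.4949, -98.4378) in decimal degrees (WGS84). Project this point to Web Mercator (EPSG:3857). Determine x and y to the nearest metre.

Web Mercator is spherical with R = a = 6378137 m.
x = R·λ = 6378137 × -1.718063718 = -10958045.771 m.
y = R·ln tan(π/4 + φ/2) = 6378137 × 0.365585078 = 2331751.709 m.

x -10958046 m, y 2331752 m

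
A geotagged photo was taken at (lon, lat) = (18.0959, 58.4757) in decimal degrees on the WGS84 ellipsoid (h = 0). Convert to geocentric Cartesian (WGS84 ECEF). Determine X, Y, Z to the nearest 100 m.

X 3177700 m, Y 1038400 m, Z 5413600 m

WGS84: a = 6378137 m, e² = 0.006694380; N(φ) = a/√(1−e²sin²φ) = 6393706.256 m.
X = (N+h)·cosφ·cosλ = 3177661.822 m; Y = (N+h)·cosφ·sinλ = 1038368.304 m; Z = (N(1−e²)+h)·sinφ = 5413628.291 m.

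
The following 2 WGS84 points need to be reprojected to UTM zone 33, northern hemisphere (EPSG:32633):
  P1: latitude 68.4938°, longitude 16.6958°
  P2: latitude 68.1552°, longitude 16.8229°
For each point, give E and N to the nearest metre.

UTM zone 33N: λ₀ = 15°, k₀ = 0.9996.
P1 (68.4938°, 16.6958°) → (569371.711, 7598875.478) m.
P2 (68.1552°, 16.8229°) → (575686.023, 7561285.546) m.

P1: E 569372 m, N 7598875 m; P2: E 575686 m, N 7561286 m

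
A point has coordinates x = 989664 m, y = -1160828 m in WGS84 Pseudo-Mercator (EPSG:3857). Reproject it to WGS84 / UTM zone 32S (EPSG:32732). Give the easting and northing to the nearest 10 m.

Web Mercator inverse (R = 6378137 m) → φ = -10.37079791°, λ = 8.89030297°.
UTM 32S forward: E = 487991.572 m, N = 8853588.255 m.

E 487990 m, N 8853590 m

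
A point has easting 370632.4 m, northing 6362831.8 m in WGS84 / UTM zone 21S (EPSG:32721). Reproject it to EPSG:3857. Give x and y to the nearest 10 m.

Unproject from UTM 21S (λ₀ = -57°) → φ = -32.86500015°, λ = -58.38269973°.
Web Mercator (R = 6378137 m): x = -6499132.406 m, y = -3877398.670 m.

x -6499130 m, y -3877400 m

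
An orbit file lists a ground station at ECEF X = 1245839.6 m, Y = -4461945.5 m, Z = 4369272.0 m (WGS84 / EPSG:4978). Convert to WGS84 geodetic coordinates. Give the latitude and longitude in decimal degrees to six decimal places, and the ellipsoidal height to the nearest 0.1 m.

lat 43.516500°, lon -74.399499°, h -28.1 m

λ = atan2(Y, X) = -74.39949930°; p = √(X²+Y²) = 4632609.8 m.
Bowring's method on WGS84 (a = 6378137 m, b = 6356752.314 m) gives φ = 43.51650030°, h = -28.115 m.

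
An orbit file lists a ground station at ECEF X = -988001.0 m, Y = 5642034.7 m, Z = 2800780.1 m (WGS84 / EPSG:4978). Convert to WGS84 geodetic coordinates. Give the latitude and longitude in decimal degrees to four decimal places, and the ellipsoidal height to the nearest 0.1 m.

lat 26.2095°, lon 99.9326°, h 1982.2 m

λ = atan2(Y, X) = 99.93260011°; p = √(X²+Y²) = 5727888.1 m.
Bowring's method on WGS84 (a = 6378137 m, b = 6356752.314 m) gives φ = 26.20949956°, h = 1982.221 m.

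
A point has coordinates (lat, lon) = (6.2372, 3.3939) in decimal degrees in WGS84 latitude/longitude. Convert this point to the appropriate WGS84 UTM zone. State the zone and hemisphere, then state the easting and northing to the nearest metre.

Longitude 3.3939° lies in the 6° band [0°, 6°), giving zone 31; latitude is north of the equator, so 31N.
Zone 31 central meridian λ₀ = 6×31 − 183 = 3°; Δλ = +0.3939°.
Transverse Mercator on WGS84 with k₀ = 0.9996 gives E = 543573.814 m, N = 689441.559 m.

Zone 31N: E 543574 m, N 689442 m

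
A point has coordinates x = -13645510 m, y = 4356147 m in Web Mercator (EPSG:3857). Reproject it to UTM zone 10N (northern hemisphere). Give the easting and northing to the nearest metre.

E 537687 m, N 4028675 m

Web Mercator inverse (R = 6378137 m) → φ = 36.40249979°, λ = -122.57970193°.
UTM 10N forward: E = 537687.142 m, N = 4028675.100 m.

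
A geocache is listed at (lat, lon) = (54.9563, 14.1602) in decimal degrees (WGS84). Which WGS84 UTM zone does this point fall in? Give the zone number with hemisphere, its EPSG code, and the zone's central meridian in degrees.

UTM zone = ⌊(λ + 180)/6⌋ + 1; 14.1602° ∈ [12°, 18°) → zone 33.
Hemisphere: N (φ ≥ 0).
Central meridian λ₀ = 6×33 − 183 = 15°.
EPSG code: 32633.

Zone 33N (EPSG:32633), central meridian 15°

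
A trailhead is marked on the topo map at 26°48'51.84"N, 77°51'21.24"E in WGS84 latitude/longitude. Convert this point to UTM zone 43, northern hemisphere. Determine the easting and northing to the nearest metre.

E 783883 m, N 2969072 m

Zone 43 central meridian λ₀ = 6×43 − 183 = 75°; Δλ = +2.8559°.
Transverse Mercator on WGS84 with k₀ = 0.9996 gives E = 783882.554 m, N = 2969071.905 m.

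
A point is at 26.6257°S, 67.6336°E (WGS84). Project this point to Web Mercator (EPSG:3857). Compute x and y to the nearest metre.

Web Mercator is spherical with R = a = 6378137 m.
x = R·λ = 6378137 × 1.180429005 = 7528937.913 m.
y = R·ln tan(π/4 + φ/2) = 6378137 × -0.482395602 = -3076785.236 m.

x 7528938 m, y -3076785 m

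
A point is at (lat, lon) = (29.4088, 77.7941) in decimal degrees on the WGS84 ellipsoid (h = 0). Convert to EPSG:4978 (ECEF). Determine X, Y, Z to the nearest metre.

X 1175680 m, Y 5435025 m, Z 3113452 m

WGS84: a = 6378137 m, e² = 0.006694380; N(φ) = a/√(1−e²sin²φ) = 6383290.826 m.
X = (N+h)·cosφ·cosλ = 1175679.763 m; Y = (N+h)·cosφ·sinλ = 5435024.634 m; Z = (N(1−e²)+h)·sinφ = 3113452.428 m.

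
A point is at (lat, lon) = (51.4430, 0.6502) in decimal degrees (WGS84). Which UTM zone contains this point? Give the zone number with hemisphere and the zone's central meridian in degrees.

UTM zone = ⌊(λ + 180)/6⌋ + 1; 0.6502° ∈ [0°, 6°) → zone 31.
Hemisphere: N (φ ≥ 0).
Central meridian λ₀ = 6×31 − 183 = 3°.

Zone 31N, central meridian 3°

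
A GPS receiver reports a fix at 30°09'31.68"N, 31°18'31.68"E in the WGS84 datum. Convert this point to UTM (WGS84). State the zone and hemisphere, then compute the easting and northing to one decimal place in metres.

Zone 36N: E 337136.2 m, N 3337589.7 m

Longitude 31.3088° lies in the 6° band [30°, 36°), giving zone 36; latitude is north of the equator, so 36N.
Zone 36 central meridian λ₀ = 6×36 − 183 = 33°; Δλ = -1.6912°.
Transverse Mercator on WGS84 with k₀ = 0.9996 gives E = 337136.197 m, N = 3337589.691 m.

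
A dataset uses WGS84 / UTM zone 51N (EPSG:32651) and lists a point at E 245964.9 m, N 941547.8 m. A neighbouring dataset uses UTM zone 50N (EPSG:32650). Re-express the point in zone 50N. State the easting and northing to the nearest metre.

UTM 51N → geographic: φ = 8.51099977°, λ = 120.69239971°.
UTM 50N (λ₀ = 117°) forward: E = 906647.739 m, N = 942731.647 m.

E 906648 m, N 942732 m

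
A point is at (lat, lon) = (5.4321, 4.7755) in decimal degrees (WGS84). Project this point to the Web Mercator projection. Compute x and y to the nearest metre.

Web Mercator is spherical with R = a = 6378137 m.
x = R·λ = 6378137 × 0.083348198 = 531606.228 m.
y = R·ln tan(π/4 + φ/2) = 6378137 × 0.094950382 = 605606.542 m.

x 531606 m, y 605607 m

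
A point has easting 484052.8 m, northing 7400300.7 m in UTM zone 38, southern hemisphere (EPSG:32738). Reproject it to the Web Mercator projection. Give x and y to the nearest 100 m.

Unproject from UTM 38S (λ₀ = 45°) → φ = -23.50740021°, λ = 44.84379971°.
Web Mercator (R = 6378137 m): x = 4991988.949 m, y = -2693496.537 m.

x 4992000 m, y -2693500 m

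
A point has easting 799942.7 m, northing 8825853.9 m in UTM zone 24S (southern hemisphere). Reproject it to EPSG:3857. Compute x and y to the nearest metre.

x -4036322 m, y -1187875 m

Unproject from UTM 24S (λ₀ = -39°) → φ = -10.60970011°, λ = -36.25890026°.
Web Mercator (R = 6378137 m): x = -4036322.314 m, y = -1187874.551 m.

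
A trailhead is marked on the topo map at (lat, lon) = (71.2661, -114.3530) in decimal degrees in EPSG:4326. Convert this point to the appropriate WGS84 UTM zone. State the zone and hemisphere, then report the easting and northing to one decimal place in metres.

Longitude -114.3530° lies in the 6° band [-120°, -114°), giving zone 11; latitude is north of the equator, so 11N.
Zone 11 central meridian λ₀ = 6×11 − 183 = -117°; Δλ = +2.6470°.
Transverse Mercator on WGS84 with k₀ = 0.9996 gives E = 594858.431 m, N = 7909150.800 m.

Zone 11N: E 594858.4 m, N 7909150.8 m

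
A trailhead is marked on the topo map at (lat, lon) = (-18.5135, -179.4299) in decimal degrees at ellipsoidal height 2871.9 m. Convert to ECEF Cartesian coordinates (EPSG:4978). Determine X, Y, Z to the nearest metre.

WGS84: a = 6378137 m, e² = 0.006694380; N(φ) = a/√(1−e²sin²φ) = 6380290.567 m.
X = (N+h)·cosφ·cosλ = -6052526.942 m; Y = (N+h)·cosφ·sinλ = -60225.369 m; Z = (N(1−e²)+h)·sinφ = -2013271.105 m.

X -6052527 m, Y -60225 m, Z -2013271 m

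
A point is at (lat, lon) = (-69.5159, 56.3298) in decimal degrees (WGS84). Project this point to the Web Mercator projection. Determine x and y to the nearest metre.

x 6270605 m, y -10912952 m

Web Mercator is spherical with R = a = 6378137 m.
x = R·λ = 6378137 × 0.983140477 = 6270604.652 m.
y = R·ln tan(π/4 + φ/2) = 6378137 × -1.710993619 = -10912951.706 m.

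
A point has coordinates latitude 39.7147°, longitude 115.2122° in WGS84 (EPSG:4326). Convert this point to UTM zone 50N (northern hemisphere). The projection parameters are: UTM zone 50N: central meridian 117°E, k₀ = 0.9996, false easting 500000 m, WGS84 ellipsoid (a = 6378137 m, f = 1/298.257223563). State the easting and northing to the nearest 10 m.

Zone 50 central meridian λ₀ = 6×50 − 183 = 117°; Δλ = -1.7878°.
Transverse Mercator on WGS84 with k₀ = 0.9996 gives E = 346756.103 m, N = 4397620.423 m.

E 346760 m, N 4397620 m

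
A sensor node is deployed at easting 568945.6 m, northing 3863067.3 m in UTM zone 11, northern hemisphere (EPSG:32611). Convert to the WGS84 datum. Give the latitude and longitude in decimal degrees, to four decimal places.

Zone 11N: λ₀ = -117°, k₀ = 0.9996, false easting 500000 m.
Meridian distance M = (N − FN)/k₀ = 3864613.1 m.
Inverse transverse Mercator on WGS84 gives φ = 34.90770018°, λ = -116.24529956°.

lat 34.9077°, lon -116.2453°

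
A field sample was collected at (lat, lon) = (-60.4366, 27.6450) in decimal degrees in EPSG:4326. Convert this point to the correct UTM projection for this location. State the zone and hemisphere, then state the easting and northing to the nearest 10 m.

Longitude 27.6450° lies in the 6° band [24°, 30°), giving zone 35; latitude is south of the equator, so 35S.
Zone 35 central meridian λ₀ = 6×35 − 183 = 27°; Δλ = +0.6450°.
Transverse Mercator on WGS84 with k₀ = 0.9996 gives E = 535501.131 m, N = 3299790.235 m.

Zone 35S: E 535500 m, N 3299790 m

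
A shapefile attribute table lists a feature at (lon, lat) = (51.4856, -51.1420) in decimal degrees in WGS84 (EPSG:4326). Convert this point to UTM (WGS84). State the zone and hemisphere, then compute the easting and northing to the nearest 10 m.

Zone 39S: E 533970 m, N 4334270 m

Longitude 51.4856° lies in the 6° band [48°, 54°), giving zone 39; latitude is south of the equator, so 39S.
Zone 39 central meridian λ₀ = 6×39 − 183 = 51°; Δλ = +0.4856°.
Transverse Mercator on WGS84 with k₀ = 0.9996 gives E = 533970.157 m, N = 4334271.884 m.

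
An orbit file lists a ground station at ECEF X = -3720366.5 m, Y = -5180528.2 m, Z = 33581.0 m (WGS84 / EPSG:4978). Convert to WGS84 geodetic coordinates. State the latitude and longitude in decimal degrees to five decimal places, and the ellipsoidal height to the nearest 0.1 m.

lat 0.30370°, lon -125.68380°, h -39.0 m

λ = atan2(Y, X) = -125.68379988°; p = √(X²+Y²) = 6378009.0 m.
Bowring's method on WGS84 (a = 6378137 m, b = 6356752.314 m) gives φ = 0.30369958°, h = -38.960 m.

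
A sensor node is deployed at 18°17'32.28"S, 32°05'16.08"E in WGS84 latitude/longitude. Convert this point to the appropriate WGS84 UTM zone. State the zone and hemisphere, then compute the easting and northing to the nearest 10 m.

Longitude 32.0878° lies in the 6° band [30°, 36°), giving zone 36; latitude is south of the equator, so 36S.
Zone 36 central meridian λ₀ = 6×36 − 183 = 33°; Δλ = -0.9122°.
Transverse Mercator on WGS84 with k₀ = 0.9996 gives E = 403589.177 m, N = 7977234.134 m.

Zone 36S: E 403590 m, N 7977230 m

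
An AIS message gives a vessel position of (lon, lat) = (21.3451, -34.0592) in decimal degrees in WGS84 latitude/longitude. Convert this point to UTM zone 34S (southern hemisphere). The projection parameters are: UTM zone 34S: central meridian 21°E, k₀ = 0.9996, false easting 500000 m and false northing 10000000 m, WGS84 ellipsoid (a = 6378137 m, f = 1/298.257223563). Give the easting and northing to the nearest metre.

E 531847 m, N 6231226 m

Zone 34 central meridian λ₀ = 6×34 − 183 = 21°; Δλ = +0.3451°.
Transverse Mercator on WGS84 with k₀ = 0.9996 gives E = 531847.184 m, N = 6231226.298 m.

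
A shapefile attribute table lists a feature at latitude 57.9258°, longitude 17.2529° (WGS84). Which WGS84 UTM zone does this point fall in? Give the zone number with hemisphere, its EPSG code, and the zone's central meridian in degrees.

Zone 33N (EPSG:32633), central meridian 15°

UTM zone = ⌊(λ + 180)/6⌋ + 1; 17.2529° ∈ [12°, 18°) → zone 33.
Hemisphere: N (φ ≥ 0).
Central meridian λ₀ = 6×33 − 183 = 15°.
EPSG code: 32633.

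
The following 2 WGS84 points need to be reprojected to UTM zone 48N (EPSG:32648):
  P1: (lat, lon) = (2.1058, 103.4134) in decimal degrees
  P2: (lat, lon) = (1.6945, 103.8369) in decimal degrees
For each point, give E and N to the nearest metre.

UTM zone 48N: λ₀ = 105°, k₀ = 0.9996.
P1 (2.1058°, 103.4134°) → (323546.930, 232845.013) m.
P2 (1.6945°, 103.8369°) → (370623.378, 187332.546) m.

P1: E 323547 m, N 232845 m; P2: E 370623 m, N 187333 m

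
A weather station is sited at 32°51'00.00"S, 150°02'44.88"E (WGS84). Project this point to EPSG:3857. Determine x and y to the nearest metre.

x 16703022 m, y -3875411 m

Web Mercator is spherical with R = a = 6378137 m.
x = R·λ = 6378137 × 2.618793239 = 16703022.052 m.
y = R·ln tan(π/4 + φ/2) = 6378137 × -0.607608594 = -3875410.855 m.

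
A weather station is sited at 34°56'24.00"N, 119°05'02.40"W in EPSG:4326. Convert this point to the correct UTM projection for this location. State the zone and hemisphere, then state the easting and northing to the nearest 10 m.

Longitude -119.0840° lies in the 6° band [-120°, -114°), giving zone 11; latitude is north of the equator, so 11N.
Zone 11 central meridian λ₀ = 6×11 − 183 = -117°; Δλ = -2.0840°.
Transverse Mercator on WGS84 with k₀ = 0.9996 gives E = 309678.285 m, N = 3868372.166 m.

Zone 11N: E 309680 m, N 3868370 m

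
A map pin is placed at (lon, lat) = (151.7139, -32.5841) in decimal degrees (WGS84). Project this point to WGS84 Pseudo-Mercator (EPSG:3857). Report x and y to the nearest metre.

Web Mercator is spherical with R = a = 6378137 m.
x = R·λ = 6378137 × 2.647907076 = 16888714.094 m.
y = R·ln tan(π/4 + φ/2) = 6378137 × -0.602092652 = -3840229.419 m.

x 16888714 m, y -3840229 m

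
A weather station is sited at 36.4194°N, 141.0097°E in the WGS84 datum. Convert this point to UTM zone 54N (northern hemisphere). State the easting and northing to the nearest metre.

E 500870 m, N 4030468 m

Zone 54 central meridian λ₀ = 6×54 − 183 = 141°; Δλ = +0.0097°.
Transverse Mercator on WGS84 with k₀ = 0.9996 gives E = 500869.586 m, N = 4030467.720 m.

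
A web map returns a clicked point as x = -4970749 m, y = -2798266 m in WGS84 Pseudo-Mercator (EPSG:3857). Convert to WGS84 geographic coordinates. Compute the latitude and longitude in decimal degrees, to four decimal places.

R = 6378137 m. λ = x/R = -44.65299800°.
φ = 2·arctan(exp(y/R)) − 90° = 2·arctan(0.64486) − 90° = -24.36759855°.

lat -24.3676°, lon -44.6530°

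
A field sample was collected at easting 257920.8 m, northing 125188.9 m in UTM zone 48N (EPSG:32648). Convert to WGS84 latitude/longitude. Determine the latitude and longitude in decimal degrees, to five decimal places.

Zone 48N: λ₀ = 105°, k₀ = 0.9996, false easting 500000 m.
Meridian distance M = (N − FN)/k₀ = 125239.0 m.
Inverse transverse Mercator on WGS84 gives φ = 1.13180021°, λ = 102.82459964°.

lat 1.13180°, lon 102.82460°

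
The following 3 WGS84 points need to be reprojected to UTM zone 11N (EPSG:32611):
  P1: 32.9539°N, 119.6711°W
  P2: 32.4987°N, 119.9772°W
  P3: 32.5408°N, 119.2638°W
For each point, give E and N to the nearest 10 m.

P1: E 250310 m, N 3649340 m; P2: E 220270 m, N 3599620 m; P3: E 287410 m, N 3602640 m

UTM zone 11N: λ₀ = -117°, k₀ = 0.9996.
P1 (32.9539°, -119.6711°) → (250310.080, 3649343.692) m.
P2 (32.4987°, -119.9772°) → (220266.676, 3599621.974) m.
P3 (32.5408°, -119.2638°) → (287413.090, 3602641.616) m.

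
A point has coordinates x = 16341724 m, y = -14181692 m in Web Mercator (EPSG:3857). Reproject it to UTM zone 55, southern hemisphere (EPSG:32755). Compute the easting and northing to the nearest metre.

E 495228 m, N 1381162 m

Web Mercator inverse (R = 6378137 m) → φ = -77.64570041°, λ = 146.80020438°.
UTM 55S forward: E = 495228.014 m, N = 1381161.802 m.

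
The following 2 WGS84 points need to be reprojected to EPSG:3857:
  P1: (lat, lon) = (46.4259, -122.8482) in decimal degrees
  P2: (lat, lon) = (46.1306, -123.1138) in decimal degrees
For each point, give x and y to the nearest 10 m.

P1: x -13675400 m, y 5848860 m; P2: x -13704970 m, y 5801300 m

Web Mercator: x = R·λ, y = R·ln tan(π/4+φ/2), R = 6378137 m.
P1 (46.4259°, -122.8482°) → (-13675399.069, 5848864.663) m.
P2 (46.1306°, -123.1138°) → (-13704965.526, 5801302.719) m.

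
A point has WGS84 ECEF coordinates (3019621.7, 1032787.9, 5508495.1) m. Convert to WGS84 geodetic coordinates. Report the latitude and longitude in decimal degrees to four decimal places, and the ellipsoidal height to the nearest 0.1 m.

λ = atan2(Y, X) = 18.88200073°; p = √(X²+Y²) = 3191358.0 m.
Bowring's method on WGS84 (a = 6378137 m, b = 6356752.314 m) gives φ = 60.08060029°, h = 4076.803 m.

lat 60.0806°, lon 18.8820°, h 4076.8 m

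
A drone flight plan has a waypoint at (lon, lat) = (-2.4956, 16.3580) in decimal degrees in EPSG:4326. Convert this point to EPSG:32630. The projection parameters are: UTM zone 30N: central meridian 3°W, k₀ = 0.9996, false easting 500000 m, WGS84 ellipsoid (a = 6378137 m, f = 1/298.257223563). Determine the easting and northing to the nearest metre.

E 553870 m, N 1808603 m

Zone 30 central meridian λ₀ = 6×30 − 183 = -3°; Δλ = +0.5044°.
Transverse Mercator on WGS84 with k₀ = 0.9996 gives E = 553869.999 m, N = 1808602.787 m.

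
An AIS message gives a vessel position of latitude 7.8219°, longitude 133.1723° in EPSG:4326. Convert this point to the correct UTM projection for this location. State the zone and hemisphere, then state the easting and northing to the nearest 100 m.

Longitude 133.1723° lies in the 6° band [132°, 138°), giving zone 53; latitude is north of the equator, so 53N.
Zone 53 central meridian λ₀ = 6×53 − 183 = 135°; Δλ = -1.8277°.
Transverse Mercator on WGS84 with k₀ = 0.9996 gives E = 298469.364 m, N = 865046.271 m.

Zone 53N: E 298500 m, N 865000 m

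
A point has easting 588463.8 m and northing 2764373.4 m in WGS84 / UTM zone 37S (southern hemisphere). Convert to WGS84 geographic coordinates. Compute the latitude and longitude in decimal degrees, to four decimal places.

lat -65.2319°, lon 40.8926°

Zone 37S: λ₀ = 39°, k₀ = 0.9996, false easting 500000 m, false northing 10000000 m.
Meridian distance M = (N − FN)/k₀ = -7238522.0 m.
Inverse transverse Mercator on WGS84 gives φ = -65.23189989°, λ = 40.89260011°.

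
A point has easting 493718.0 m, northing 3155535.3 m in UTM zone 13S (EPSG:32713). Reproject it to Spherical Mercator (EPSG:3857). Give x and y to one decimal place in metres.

x -11701782.3 m, y -8796155.3 m

Unproject from UTM 13S (λ₀ = -105°) → φ = -61.73320015°, λ = -105.11889911°.
Web Mercator (R = 6378137 m): x = -11701782.322 m, y = -8796155.317 m.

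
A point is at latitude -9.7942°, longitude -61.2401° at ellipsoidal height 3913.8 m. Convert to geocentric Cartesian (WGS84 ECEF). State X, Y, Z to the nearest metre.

WGS84: a = 6378137 m, e² = 0.006694380; N(φ) = a/√(1−e²sin²φ) = 6378754.868 m.
X = (N+h)·cosφ·cosλ = 3026199.949 m; Y = (N+h)·cosφ·sinλ = -5513774.671 m; Z = (N(1−e²)+h)·sinφ = -1078490.154 m.

X 3026200 m, Y -5513775 m, Z -1078490 m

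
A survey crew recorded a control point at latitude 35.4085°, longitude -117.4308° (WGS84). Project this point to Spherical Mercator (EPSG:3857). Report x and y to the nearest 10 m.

x -13072340 m, y 4219530 m

Web Mercator is spherical with R = a = 6378137 m.
x = R·λ = 6378137 × -2.049554103 = -13072336.859 m.
y = R·ln tan(π/4 + φ/2) = 6378137 × 0.661562172 = 4219534.167 m.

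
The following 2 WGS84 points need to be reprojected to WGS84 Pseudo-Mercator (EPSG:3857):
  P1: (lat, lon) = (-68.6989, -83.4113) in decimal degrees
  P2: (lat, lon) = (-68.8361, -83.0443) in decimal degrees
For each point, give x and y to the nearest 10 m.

Web Mercator: x = R·λ, y = R·ln tan(π/4+φ/2), R = 6378137 m.
P1 (-68.6989°, -83.4113°) → (-9285303.442, -10657890.151) m.
P2 (-68.8361°, -83.0443°) → (-9244449.189, -10700063.131) m.

P1: x -9285300 m, y -10657890 m; P2: x -9244450 m, y -10700060 m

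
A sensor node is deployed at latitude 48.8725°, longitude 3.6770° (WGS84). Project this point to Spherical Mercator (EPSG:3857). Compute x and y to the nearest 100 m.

x 409300 m, y 6253300 m

Web Mercator is spherical with R = a = 6378137 m.
x = R·λ = 6378137 × 0.064175757 = 409321.768 m.
y = R·ln tan(π/4 + φ/2) = 6378137 × 0.980420292 = 6253254.937 m.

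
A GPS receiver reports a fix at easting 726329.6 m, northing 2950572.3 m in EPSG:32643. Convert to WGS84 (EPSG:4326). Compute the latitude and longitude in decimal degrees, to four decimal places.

Zone 43N: λ₀ = 75°, k₀ = 0.9996, false easting 500000 m.
Meridian distance M = (N − FN)/k₀ = 2951753.0 m.
Inverse transverse Mercator on WGS84 gives φ = 26.65799976°, λ = 77.27400003°.

lat 26.6580°, lon 77.2740°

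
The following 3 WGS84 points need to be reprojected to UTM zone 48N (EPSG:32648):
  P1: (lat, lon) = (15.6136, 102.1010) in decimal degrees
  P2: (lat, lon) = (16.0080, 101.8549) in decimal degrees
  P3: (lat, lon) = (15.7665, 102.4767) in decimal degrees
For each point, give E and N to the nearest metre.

UTM zone 48N: λ₀ = 105°, k₀ = 0.9996.
P1 (15.6136°, 102.1010°) → (189128.162, 1728312.779) m.
P2 (16.0080°, 101.8549°) → (163369.871, 1772370.053) m.
P3 (15.7665°, 102.4767°) → (229641.867, 1744725.552) m.

P1: E 189128 m, N 1728313 m; P2: E 163370 m, N 1772370 m; P3: E 229642 m, N 1744726 m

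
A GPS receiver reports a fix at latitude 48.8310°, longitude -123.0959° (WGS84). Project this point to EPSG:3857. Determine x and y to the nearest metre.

Web Mercator is spherical with R = a = 6378137 m.
x = R·λ = 6378137 × -2.148428751 = -13702972.907 m.
y = R·ln tan(π/4 + φ/2) = 6378137 × 0.979319530 = 6246234.129 m.

x -13702973 m, y 6246234 m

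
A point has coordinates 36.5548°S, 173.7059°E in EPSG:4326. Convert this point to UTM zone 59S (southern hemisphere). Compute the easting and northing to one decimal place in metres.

Zone 59 central meridian λ₀ = 6×59 − 183 = 171°; Δλ = +2.7059°.
Transverse Mercator on WGS84 with k₀ = 0.9996 gives E = 742183.106 m, N = 5951105.743 m.

E 742183.1 m, N 5951105.7 m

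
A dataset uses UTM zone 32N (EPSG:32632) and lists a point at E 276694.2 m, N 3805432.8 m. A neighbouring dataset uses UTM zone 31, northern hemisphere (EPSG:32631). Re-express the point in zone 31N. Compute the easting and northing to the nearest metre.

E 828494 m, N 3808545 m

UTM 32N → geographic: φ = 34.36619978°, λ = 6.57170019°.
UTM 31N (λ₀ = 3°) forward: E = 828494.393 m, N = 3808544.779 m.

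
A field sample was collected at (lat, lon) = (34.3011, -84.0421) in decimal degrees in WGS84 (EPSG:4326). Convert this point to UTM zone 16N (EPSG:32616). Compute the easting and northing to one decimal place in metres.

Zone 16 central meridian λ₀ = 6×16 − 183 = -87°; Δλ = +2.9579°.
Transverse Mercator on WGS84 with k₀ = 0.9996 gives E = 772232.563 m, N = 3799504.287 m.

E 772232.6 m, N 3799504.3 m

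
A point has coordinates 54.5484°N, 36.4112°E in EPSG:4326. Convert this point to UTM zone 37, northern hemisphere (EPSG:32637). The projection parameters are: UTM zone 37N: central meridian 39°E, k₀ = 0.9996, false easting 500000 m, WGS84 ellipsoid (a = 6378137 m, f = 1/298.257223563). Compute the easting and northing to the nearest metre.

E 332562 m, N 6047622 m

Zone 37 central meridian λ₀ = 6×37 − 183 = 39°; Δλ = -2.5888°.
Transverse Mercator on WGS84 with k₀ = 0.9996 gives E = 332562.125 m, N = 6047621.978 m.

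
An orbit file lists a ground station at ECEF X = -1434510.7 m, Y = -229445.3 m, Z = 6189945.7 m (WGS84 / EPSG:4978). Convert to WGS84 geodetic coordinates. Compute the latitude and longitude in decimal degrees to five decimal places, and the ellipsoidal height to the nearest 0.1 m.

λ = atan2(Y, X) = -170.91269889°; p = √(X²+Y²) = 1452744.3 m.
Bowring's method on WGS84 (a = 6378137 m, b = 6356752.314 m) gives φ = 76.87740006°, h = 272.635 m.

lat 76.87740°, lon -170.91270°, h 272.6 m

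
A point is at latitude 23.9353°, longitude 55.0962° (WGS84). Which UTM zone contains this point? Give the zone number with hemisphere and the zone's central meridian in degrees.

Zone 40N, central meridian 57°

UTM zone = ⌊(λ + 180)/6⌋ + 1; 55.0962° ∈ [54°, 60°) → zone 40.
Hemisphere: N (φ ≥ 0).
Central meridian λ₀ = 6×40 − 183 = 57°.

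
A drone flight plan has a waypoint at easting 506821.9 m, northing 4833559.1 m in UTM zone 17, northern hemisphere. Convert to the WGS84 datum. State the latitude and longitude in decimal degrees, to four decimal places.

Zone 17N: λ₀ = -81°, k₀ = 0.9996, false easting 500000 m.
Meridian distance M = (N − FN)/k₀ = 4835493.3 m.
Inverse transverse Mercator on WGS84 gives φ = 43.65500010°, λ = -80.91540011°.

lat 43.6550°, lon -80.9154°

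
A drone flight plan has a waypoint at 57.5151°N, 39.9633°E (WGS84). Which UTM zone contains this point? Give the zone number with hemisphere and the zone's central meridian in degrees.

Zone 37N, central meridian 39°

UTM zone = ⌊(λ + 180)/6⌋ + 1; 39.9633° ∈ [36°, 42°) → zone 37.
Hemisphere: N (φ ≥ 0).
Central meridian λ₀ = 6×37 − 183 = 39°.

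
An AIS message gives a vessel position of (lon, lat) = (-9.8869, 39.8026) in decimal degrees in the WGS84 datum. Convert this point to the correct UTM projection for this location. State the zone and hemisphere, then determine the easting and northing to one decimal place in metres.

Longitude -9.8869° lies in the 6° band [-12°, -6°), giving zone 29; latitude is north of the equator, so 29N.
Zone 29 central meridian λ₀ = 6×29 − 183 = -9°; Δλ = -0.8869°.
Transverse Mercator on WGS84 with k₀ = 0.9996 gives E = 424076.383 m, N = 4406224.304 m.

Zone 29N: E 424076.4 m, N 4406224.3 m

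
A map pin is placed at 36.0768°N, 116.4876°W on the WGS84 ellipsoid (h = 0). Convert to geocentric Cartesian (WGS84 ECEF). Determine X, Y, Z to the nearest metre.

X -2301821 m, Y -4619241 m, Z 3735083 m

WGS84: a = 6378137 m, e² = 0.006694380; N(φ) = a/√(1−e²sin²φ) = 6385552.983 m.
X = (N+h)·cosφ·cosλ = -2301820.675 m; Y = (N+h)·cosφ·sinλ = -4619241.288 m; Z = (N(1−e²)+h)·sinφ = 3735082.522 m.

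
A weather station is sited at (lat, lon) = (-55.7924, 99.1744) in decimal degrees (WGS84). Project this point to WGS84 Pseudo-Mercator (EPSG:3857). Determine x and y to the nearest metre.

x 11040044 m, y -7517199 m

Web Mercator is spherical with R = a = 6378137 m.
x = R·λ = 6378137 × 1.730919814 = 11040043.708 m.
y = R·ln tan(π/4 + φ/2) = 6378137 × -1.178588494 = -7517198.882 m.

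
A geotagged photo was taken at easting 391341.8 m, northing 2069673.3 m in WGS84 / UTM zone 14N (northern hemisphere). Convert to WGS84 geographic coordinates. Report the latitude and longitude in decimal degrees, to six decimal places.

Zone 14N: λ₀ = -99°, k₀ = 0.9996, false easting 500000 m.
Meridian distance M = (N − FN)/k₀ = 2070501.5 m.
Inverse transverse Mercator on WGS84 gives φ = 18.71560008°, λ = -100.03060026°.

lat 18.715600°, lon -100.030600°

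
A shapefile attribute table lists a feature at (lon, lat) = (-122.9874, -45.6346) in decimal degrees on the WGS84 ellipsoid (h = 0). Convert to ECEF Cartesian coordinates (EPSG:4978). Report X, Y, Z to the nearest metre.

X -2432321 m, Y -3747249 m, Z -4536942 m

WGS84: a = 6378137 m, e² = 0.006694380; N(φ) = a/√(1−e²sin²φ) = 6389075.933 m.
X = (N+h)·cosφ·cosλ = -2432320.806 m; Y = (N+h)·cosφ·sinλ = -3747249.431 m; Z = (N(1−e²)+h)·sinφ = -4536942.146 m.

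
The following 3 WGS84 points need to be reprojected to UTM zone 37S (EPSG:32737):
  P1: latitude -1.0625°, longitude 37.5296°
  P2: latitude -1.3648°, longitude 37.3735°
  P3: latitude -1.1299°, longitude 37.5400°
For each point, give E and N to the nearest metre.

P1: E 336391 m, N 9882523 m; P2: E 319038 m, N 9849087 m; P3: E 337552 m, N 9875071 m

UTM zone 37S: λ₀ = 39°, k₀ = 0.9996.
P1 (-1.0625°, 37.5296°) → (336391.170, 9882522.756) m.
P2 (-1.3648°, 37.3735°) → (319037.831, 9849087.116) m.
P3 (-1.1299°, 37.5400°) → (337552.246, 9875071.118) m.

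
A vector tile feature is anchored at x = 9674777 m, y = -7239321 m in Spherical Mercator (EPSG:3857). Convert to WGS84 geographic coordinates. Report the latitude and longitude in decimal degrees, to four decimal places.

lat -54.3636°, lon 86.9100°

R = 6378137 m. λ = x/R = 86.91000050°.
φ = 2·arctan(exp(y/R)) − 90° = 2·arctan(0.32142) − 90° = -54.36360132°.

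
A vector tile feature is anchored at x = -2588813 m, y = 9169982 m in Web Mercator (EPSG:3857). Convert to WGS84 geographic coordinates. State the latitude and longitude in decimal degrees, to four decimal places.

R = 6378137 m. λ = x/R = -23.25570286°.
φ = 2·arctan(exp(y/R)) − 90° = 2·arctan(4.21109) − 90° = 63.28300017°.

lat 63.2830°, lon -23.2557°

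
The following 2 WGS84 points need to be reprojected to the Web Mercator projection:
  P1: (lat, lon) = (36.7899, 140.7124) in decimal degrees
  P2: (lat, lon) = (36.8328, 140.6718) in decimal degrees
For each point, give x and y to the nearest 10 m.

P1: x 15664030 m, y 4409860 m; P2: x 15659510 m, y 4415830 m

Web Mercator: x = R·λ, y = R·ln tan(π/4+φ/2), R = 6378137 m.
P1 (36.7899°, 140.7124°) → (15664032.716, 4409861.878) m.
P2 (36.8328°, 140.6718°) → (15659513.145, 4415826.818) m.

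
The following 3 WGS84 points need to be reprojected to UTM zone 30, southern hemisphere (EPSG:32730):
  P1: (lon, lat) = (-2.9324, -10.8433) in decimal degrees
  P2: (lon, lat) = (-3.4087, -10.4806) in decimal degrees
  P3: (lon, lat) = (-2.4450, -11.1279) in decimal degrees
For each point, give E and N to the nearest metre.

UTM zone 30S: λ₀ = -3°, k₀ = 0.9996.
P1 (-10.8433°, -2.9324°) → (507388.758, 8801346.050) m.
P2 (-10.4806°, -3.4087°) → (455275.343, 8841420.886) m.
P3 (-11.1279°, -2.4450°) → (560604.927, 8769821.892) m.

P1: E 507389 m, N 8801346 m; P2: E 455275 m, N 8841421 m; P3: E 560605 m, N 8769822 m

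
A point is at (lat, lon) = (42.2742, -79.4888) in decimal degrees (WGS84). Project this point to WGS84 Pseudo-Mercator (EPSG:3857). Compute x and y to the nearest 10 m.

x -8848650 m, y 5202140 m

Web Mercator is spherical with R = a = 6378137 m.
x = R·λ = 6378137 × -1.387341278 = -8848652.740 m.
y = R·ln tan(π/4 + φ/2) = 6378137 × 0.815620954 = 5202142.182 m.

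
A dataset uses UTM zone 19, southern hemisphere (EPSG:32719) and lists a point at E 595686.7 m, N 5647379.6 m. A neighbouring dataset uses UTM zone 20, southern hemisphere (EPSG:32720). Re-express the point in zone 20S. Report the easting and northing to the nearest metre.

E 78365 m, N 5636551 m

UTM 19S → geographic: φ = -39.31770013°, λ = -67.89000030°.
UTM 20S (λ₀ = -63°) forward: E = 78364.787 m, N = 5636551.136 m.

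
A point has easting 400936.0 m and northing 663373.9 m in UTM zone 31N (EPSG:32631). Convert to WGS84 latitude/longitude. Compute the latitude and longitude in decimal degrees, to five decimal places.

Zone 31N: λ₀ = 3°, k₀ = 0.9996, false easting 500000 m.
Meridian distance M = (N − FN)/k₀ = 663639.4 m.
Inverse transverse Mercator on WGS84 gives φ = 6.00079998°, λ = 2.10490031°.

lat 6.00080°, lon 2.10490°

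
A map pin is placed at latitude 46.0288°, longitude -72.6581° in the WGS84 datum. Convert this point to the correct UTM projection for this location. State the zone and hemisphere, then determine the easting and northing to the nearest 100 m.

Longitude -72.6581° lies in the 6° band [-78°, -72°), giving zone 18; latitude is north of the equator, so 18N.
Zone 18 central meridian λ₀ = 6×18 − 183 = -75°; Δλ = +2.3419°.
Transverse Mercator on WGS84 with k₀ = 0.9996 gives E = 681242.883 m, N = 5099913.874 m.

Zone 18N: E 681200 m, N 5099900 m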